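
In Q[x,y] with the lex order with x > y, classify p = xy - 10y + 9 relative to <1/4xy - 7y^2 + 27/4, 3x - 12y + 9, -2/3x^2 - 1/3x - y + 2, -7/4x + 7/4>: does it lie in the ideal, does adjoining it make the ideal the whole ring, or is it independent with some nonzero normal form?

xy - 10y + 9 lies in I (it reduces to 0).

First compute the reduced Gröbner basis of I by Buchberger's algorithm.
f_1 = 1/4xy - 7y^2 + 27/4, LT = xy.
f_2 = 3x - 12y + 9, LT = x.
f_3 = -2/3x^2 - 1/3x - y + 2, LT = x^2.
f_4 = -7/4x + 7/4, LT = x.

S(f_1,f_2): lcm = xy. S = -24y^2 - 3y + 27.
  leading term y^2: no divisor's leading term divides it; move -24y^2 to the remainder.
  leading term y: no divisor's leading term divides it; move -3y to the remainder.
  leading term 1: no divisor's leading term divides it; move 27 to the remainder.
  remainder -24y^2 - 3y + 27 ≠ 0; add h_5 = -24y^2 - 3y + 27 to the basis.

S(f_1,f_3): lcm = x^2y. S = -28xy^2 - 1/2xy + 27x - 3/2y^2 + 3y.
  leading term xy^2: subtract (-112y)·f_1 from -28xy^2 - 1/2xy + 27x - 3/2y^2 + 3y → -1/2xy + 27x - 784y^3 - 3/2y^2 + 759y
  leading term xy: subtract (-2)·f_1 from -1/2xy + 27x - 784y^3 - 3/2y^2 + 759y → 27x - 784y^3 - 31/2y^2 + 759y + 27/2
  leading term x: subtract (9)·f_2 from 27x - 784y^3 - 31/2y^2 + 759y + 27/2 → -784y^3 - 31/2y^2 + 867y - 135/2
  leading term y^3: subtract (98/3y)·h_5 from -784y^3 - 31/2y^2 + 867y - 135/2 → 165/2y^2 - 15y - 135/2
  leading term y^2: subtract (-55/16)·h_5 from 165/2y^2 - 15y - 135/2 → -405/16y + 405/16
  leading term y: no divisor's leading term divides it; move -405/16y to the remainder.
  leading term 1: no divisor's leading term divides it; move 405/16 to the remainder.
  remainder -405/16y + 405/16 ≠ 0; add h_6 = -405/16y + 405/16 to the basis.

The other S-polynomials (S(f_1,f_4), S(f_2,f_3), S(f_2,f_4), S(f_3,f_4), S(f_1,h_5), S(f_2,h_5), S(f_3,h_5), S(f_4,h_5), S(f_1,h_6), S(f_2,h_6), S(f_3,h_6), S(f_4,h_6), S(h_5,h_6)) all reduce to 0 modulo the current basis, so we have a Gröbner basis.
Inter-reduce: drop elements whose leading term is divisible by another's, tail-reduce, and make monic.
Reduced Gröbner basis: {x - 1, y - 1}.
Label its elements g_1 = x - 1, g_2 = y - 1.

Reduce p = xy - 10y + 9 modulo G:
  leading term xy: subtract (y)·g_1 from xy - 10y + 9 → -9y + 9
  leading term y: subtract (-9)·g_2 from -9y + 9 → 0
  normal form = 0.
Since the normal form is 0, p ∈ I.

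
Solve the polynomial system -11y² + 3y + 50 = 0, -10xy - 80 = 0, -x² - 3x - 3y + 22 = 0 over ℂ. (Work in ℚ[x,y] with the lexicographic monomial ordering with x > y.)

Compute a lex Gröbner basis by Buchberger's algorithm.
f_1 = -11y² + 3y + 50, LT = y².
f_2 = -10xy - 80, LT = xy.
f_3 = -x² - 3x - 3y + 22, LT = x².

S(f_1,f_2): lcm = xy². S = -3/11xy - 50/11x - 8y.
  leading term xy: subtract (3/110)·f_2 from -3/11xy - 50/11x - 8y → -50/11x - 8y + 24/11
  leading term x: no divisor's leading term divides it; move -50/11x to the remainder.
  leading term y: no divisor's leading term divides it; move -8y to the remainder.
  leading term 1: no divisor's leading term divides it; move 24/11 to the remainder.
  remainder -50/11x - 8y + 24/11 ≠ 0; add h_4 = -50/11x - 8y + 24/11 to the basis.

S(f_2,f_3): lcm = x²y. S = -3xy + 8x - 3y² + 22y.
  leading term xy: subtract (3/10)·f_2 from -3xy + 8x - 3y² + 22y → 8x - 3y² + 22y + 24
  leading term x: subtract (-44/25)·h_4 from 8x - 3y² + 22y + 24 → -3y² + 198/25y + 696/25
  leading term y²: subtract (3/11)·f_1 from -3y² + 198/25y + 696/25 → 1953/275y + 3906/275
  leading term y: no divisor's leading term divides it; move 1953/275y to the remainder.
  leading term 1: no divisor's leading term divides it; move 3906/275 to the remainder.
  remainder 1953/275y + 3906/275 ≠ 0; add h_5 = 1953/275y + 3906/275 to the basis.

The other S-polynomials (S(f_1,f_3), S(f_1,h_4), S(f_2,h_4), S(f_3,h_4), S(f_1,h_5), S(f_2,h_5), S(f_3,h_5), S(h_4,h_5)) all reduce to 0 modulo the current basis, so we have a Gröbner basis.
Inter-reduce: drop elements whose leading term is divisible by another's, tail-reduce, and make monic.
Reduced Gröbner basis: {x - 4, y + 2}.

From the last basis element, y + 2 = 0, so y takes values in {-2}. Each choice, substituted upward through the basis, yields the corresponding point(s) of the solution set.
  y = -2: the earlier basis element becomes x - 4 = 0, giving x = 4 — point (4, -2).
Zero-dimensionality of the ideal guarantees finitely many solutions over ℂ.

{(4, -2)}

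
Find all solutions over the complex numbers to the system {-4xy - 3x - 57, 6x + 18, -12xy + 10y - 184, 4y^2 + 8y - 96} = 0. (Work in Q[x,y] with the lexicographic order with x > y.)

Compute a lex Gröbner basis by Buchberger's algorithm.
f_1 = -4xy - 3x - 57, LT = xy.
f_2 = 6x + 18, LT = x.
f_3 = -12xy + 10y - 184, LT = xy.
f_4 = 4y^2 + 8y - 96, LT = y^2.

S(f_1,f_2): lcm = xy. S = 3/4x - 3y + 57/4.
  leading term x: subtract (1/8)·f_2 from 3/4x - 3y + 57/4 → -3y + 12
  leading term y: no divisor's leading term divides it; move -3y to the remainder.
  leading term 1: no divisor's leading term divides it; move 12 to the remainder.
  remainder -3y + 12 ≠ 0; add h_5 = -3y + 12 to the basis.

The other S-polynomials (S(f_1,f_3), S(f_1,f_4), S(f_2,f_3), S(f_2,f_4), S(f_3,f_4), S(f_1,h_5), S(f_2,h_5), S(f_3,h_5), S(f_4,h_5)) all reduce to 0 modulo the current basis, so we have a Gröbner basis.
Inter-reduce: drop elements whose leading term is divisible by another's, tail-reduce, and make monic.
Reduced Gröbner basis: {x + 3, y - 4}.

Elimination: the polynomial y - 4 lies in the elimination ideal for y, so y ∈ {4}. For each such y, the remaining basis elements (now univariate) give the rest of the solution.
  y = 4: the earlier basis element becomes x + 3 = 0, giving x = -3 — point (-3, 4).

{(-3, 4)}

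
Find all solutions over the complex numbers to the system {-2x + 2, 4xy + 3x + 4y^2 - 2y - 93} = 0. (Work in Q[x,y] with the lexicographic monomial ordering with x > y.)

{(1, -5), (1, 9/2)}

Compute a lex Gröbner basis by Buchberger's algorithm.
f_1 = -2x + 2, LT = x.
f_2 = 4xy + 3x + 4y^2 - 2y - 93, LT = xy.

S(f_1,f_2): lcm = xy. S = -3/4x - y^2 - 1/2y + 93/4.
  leading term x: subtract (3/8)·f_1 from -3/4x - y^2 - 1/2y + 93/4 → -y^2 - 1/2y + 45/2
  leading term y^2: no divisor's leading term divides it; move -y^2 to the remainder.
  leading term y: no divisor's leading term divides it; move -1/2y to the remainder.
  leading term 1: no divisor's leading term divides it; move 45/2 to the remainder.
  remainder -y^2 - 1/2y + 45/2 ≠ 0; add h_3 = -y^2 - 1/2y + 45/2 to the basis.

S(f_1,h_3): leading monomials are coprime, so the S-polynomial reduces to 0 (Buchberger's first criterion).
S(f_2,h_3): lcm = xy^2. S = 1/4xy + 45/2x + y^3 - 1/2y^2 - 93/4y.
  leading term xy: subtract (-1/8y)·f_1 from 1/4xy + 45/2x + y^3 - 1/2y^2 - 93/4y → 45/2x + y^3 - 1/2y^2 - 23y
  leading term x: subtract (-45/4)·f_1 from 45/2x + y^3 - 1/2y^2 - 23y → y^3 - 1/2y^2 - 23y + 45/2
  leading term y^3: subtract (-y)·h_3 from y^3 - 1/2y^2 - 23y + 45/2 → -y^2 - 1/2y + 45/2
  leading term y^2: subtract (1)·h_3 from -y^2 - 1/2y + 45/2 → 0
  remainder 0.

Every S-polynomial of the final basis reduces to 0, so we have a Gröbner basis.
Inter-reduce: drop elements whose leading term is divisible by another's, tail-reduce, and make monic.
Reduced Gröbner basis: {x - 1, y^2 + 1/2y - 45/2}.

From the last basis element, y^2 + 1/2y - 45/2 = 0, so y takes values in {-5, 9/2}. Each choice, substituted upward through the basis, yields the corresponding point(s) of the solution set.
  y = -5: the earlier basis element becomes x - 1 = 0, giving x = 1 — point (1, -5).
  y = 9/2: the earlier basis element becomes x - 1 = 0, giving x = 1 — point (1, 9/2).
Each listed point satisfies every original equation (direct substitution).
A lex Gröbner basis triangularizes the system, enabling back-substitution.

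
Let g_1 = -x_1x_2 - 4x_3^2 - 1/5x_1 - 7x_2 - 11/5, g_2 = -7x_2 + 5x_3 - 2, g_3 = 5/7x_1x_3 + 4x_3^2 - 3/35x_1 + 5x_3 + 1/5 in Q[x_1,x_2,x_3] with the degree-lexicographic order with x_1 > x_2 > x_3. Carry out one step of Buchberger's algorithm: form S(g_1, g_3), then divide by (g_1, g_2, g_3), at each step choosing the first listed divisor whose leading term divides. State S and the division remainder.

S(g_1, g_3) = -28/5x_2x_3^2 + 4x_3^3 + 3/25x_1x_2 + 1/5x_1x_3 - 7/25x_2 + 11/5x_3; remainder on division = 0.

lcm(LM(g_1), LM(g_3)) = x_1x_2x_3.
S = (lcm/LT(g_1))·g_1 − (lcm/LT(g_3))·g_3 = -28/5x_2x_3^2 + 4x_3^3 + 3/25x_1x_2 + 1/5x_1x_3 - 7/25x_2 + 11/5x_3.
Reduce S modulo (g_1, g_2, g_3) in that order:
  leading term x_2x_3^2: subtract (4/5x_3^2)·g_2 from -28/5x_2x_3^2 + 4x_3^3 + 3/25x_1x_2 + 1/5x_1x_3 - 7/25x_2 + 11/5x_3 → 3/25x_1x_2 + 1/5x_1x_3 + 8/5x_3^2 - 7/25x_2 + 11/5x_3
  leading term x_1x_2: subtract (-3/25)·g_1 from 3/25x_1x_2 + 1/5x_1x_3 + 8/5x_3^2 - 7/25x_2 + 11/5x_3 → 1/5x_1x_3 + 28/25x_3^2 - 3/125x_1 - 28/25x_2 + 11/5x_3 - 33/125
  leading term x_1x_3: subtract (7/25)·g_3 from 1/5x_1x_3 + 28/25x_3^2 - 3/125x_1 - 28/25x_2 + 11/5x_3 - 33/125 → -28/25x_2 + 4/5x_3 - 8/25
  leading term x_2: subtract (4/25)·g_2 from -28/25x_2 + 4/5x_3 - 8/25 → 0
The remainder is 0, so this S-polynomial contributes no new basis element.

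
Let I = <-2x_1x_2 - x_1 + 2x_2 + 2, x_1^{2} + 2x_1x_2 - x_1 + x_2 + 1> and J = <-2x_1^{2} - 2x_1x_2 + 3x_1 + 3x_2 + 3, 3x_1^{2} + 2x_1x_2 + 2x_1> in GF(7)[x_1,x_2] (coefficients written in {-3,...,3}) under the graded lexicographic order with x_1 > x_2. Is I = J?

Yes, the ideals are equal.

Two ideals are equal iff their reduced Gröbner bases coincide (the reduced basis is unique for a fixed ordering).
Buchberger on the first generating set:
f_1 = -2x_1x_2 - x_1 + 2x_2 + 2, LT = x_1x_2.
f_2 = x_1^{2} + 2x_1x_2 - x_1 + x_2 + 1, LT = x_1^{2}.

S(f_1,f_2): lcm = x_1^{2}x_2. S = -2x_1x_2^{2} - 3x_1^{2} - x_2^{2} - x_1 - x_2.
  leading term x_1x_2^{2}: subtract (x_2)·f_1 from -2x_1x_2^{2} - 3x_1^{2} - x_2^{2} - x_1 - x_2 → -3x_1^{2} + x_1x_2 - 3x_2^{2} - x_1 - 3x_2
  leading term x_1^{2}: subtract (-3)·f_2 from -3x_1^{2} + x_1x_2 - 3x_2^{2} - x_1 - 3x_2 → -3x_2^{2} + 3x_1 + 3
  leading term x_2^{2}: no divisor's leading term divides it; move -3x_2^{2} to the remainder.
  leading term x_1: no divisor's leading term divides it; move 3x_1 to the remainder.
  leading term 1: no divisor's leading term divides it; move 3 to the remainder.
  remainder -3x_2^{2} + 3x_1 + 3 ≠ 0; add g_3 = -3x_2^{2} + 3x_1 + 3 to the basis.

The other S-polynomials (S(f_1,g_3), S(f_2,g_3)) all reduce to 0 modulo the current basis, so we have a Gröbner basis.
Inter-reduce: drop elements whose leading term is divisible by another's, tail-reduce, and make monic.
Reduced Gröbner basis: {x_1^{2} - 2x_1 + 3x_2 + 3, x_1x_2 - 3x_1 - x_2 - 1, x_2^{2} - x_1 - 1}.

Buchberger on the second generating set:
h_1 = -2x_1^{2} - 2x_1x_2 + 3x_1 + 3x_2 + 3, LT = x_1^{2}.
h_2 = 3x_1^{2} + 2x_1x_2 + 2x_1, LT = x_1^{2}.

S(h_1,h_2): lcm = x_1^{2}. S = -2x_1x_2 - x_1 + 2x_2 + 2.
  leading term x_1x_2: no divisor's leading term divides it; move -2x_1x_2 to the remainder.
  leading term x_1: no divisor's leading term divides it; move -x_1 to the remainder.
  leading term x_2: no divisor's leading term divides it; move 2x_2 to the remainder.
  leading term 1: no divisor's leading term divides it; move 2 to the remainder.
  remainder -2x_1x_2 - x_1 + 2x_2 + 2 ≠ 0; add k_3 = -2x_1x_2 - x_1 + 2x_2 + 2 to the basis.

S(h_1,k_3): lcm = x_1^{2}x_2. S = x_1x_2^{2} + 3x_1^{2} + 3x_1x_2 + 2x_2^{2} + x_1 + 2x_2.
  leading term x_1x_2^{2}: subtract (3x_2)·k_3 from x_1x_2^{2} + 3x_1^{2} + 3x_1x_2 + 2x_2^{2} + x_1 + 2x_2 → 3x_1^{2} - x_1x_2 + 3x_2^{2} + x_1 + 3x_2
  leading term x_1^{2}: subtract (2)·h_1 from 3x_1^{2} - x_1x_2 + 3x_2^{2} + x_1 + 3x_2 → 3x_1x_2 + 3x_2^{2} + 2x_1 - 3x_2 + 1
  leading term x_1x_2: subtract (2)·k_3 from 3x_1x_2 + 3x_2^{2} + 2x_1 - 3x_2 + 1 → 3x_2^{2} - 3x_1 - 3
  leading term x_2^{2}: no divisor's leading term divides it; move 3x_2^{2} to the remainder.
  leading term x_1: no divisor's leading term divides it; move -3x_1 to the remainder.
  leading term 1: no divisor's leading term divides it; move -3 to the remainder.
  remainder 3x_2^{2} - 3x_1 - 3 ≠ 0; add k_4 = 3x_2^{2} - 3x_1 - 3 to the basis.

The other S-polynomials (S(h_2,k_3), S(h_1,k_4), S(h_2,k_4), S(k_3,k_4)) all reduce to 0 modulo the current basis, so we have a Gröbner basis.
Inter-reduce: drop elements whose leading term is divisible by another's, tail-reduce, and make monic.
Reduced Gröbner basis: {x_1^{2} - 2x_1 + 3x_2 + 3, x_1x_2 - 3x_1 - x_2 - 1, x_2^{2} - x_1 - 1}.

The two bases agree; hence the ideals are identical.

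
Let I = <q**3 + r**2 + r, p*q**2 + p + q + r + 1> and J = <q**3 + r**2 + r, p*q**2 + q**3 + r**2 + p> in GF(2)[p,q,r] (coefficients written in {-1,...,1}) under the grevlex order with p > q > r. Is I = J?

Equality of ideals is decidable: compute both reduced Gröbner bases (unique for the ordering) and check whether they agree.
Buchberger on the first generating set:
f_1 = q**3 + r**2 + r, LT = q**3.
f_2 = p*q**2 + p + q + r + 1, LT = p*q**2.

S(f_1,f_2): lcm = p*q**3. S = p*r**2 + p*q + q**2 + p*r + q*r + q.
  leading term p*r**2: no divisor's leading term divides it; move p*r**2 to the remainder.
  leading term p*q: no divisor's leading term divides it; move p*q to the remainder.
  leading term q**2: no divisor's leading term divides it; move q**2 to the remainder.
  leading term p*r: no divisor's leading term divides it; move p*r to the remainder.
  leading term q*r: no divisor's leading term divides it; move q*r to the remainder.
  leading term q: no divisor's leading term divides it; move q to the remainder.
  remainder p*r**2 + p*q + q**2 + p*r + q*r + q ≠ 0; add g_3 = p*r**2 + p*q + q**2 + p*r + q*r + q to the basis.

The other S-polynomials (S(f_1,g_3), S(f_2,g_3)) all reduce to 0 modulo the current basis, so we have a Gröbner basis.
Inter-reduce: drop elements whose leading term is divisible by another's, tail-reduce, and make monic.
Reduced Gröbner basis: {p*q**2 + p + q + r + 1, q**3 + r**2 + r, p*r**2 + p*q + q**2 + p*r + q*r + q}.

Buchberger on the second generating set:
h_1 = q**3 + r**2 + r, LT = q**3.
h_2 = p*q**2 + q**3 + r**2 + p, LT = p*q**2.

S(h_1,h_2): lcm = p*q**3. S = q**4 + p*r**2 + q*r**2 + p*q + p*r.
  leading term q**4: subtract (q)·h_1 from q**4 + p*r**2 + q*r**2 + p*q + p*r → p*r**2 + p*q + p*r + q*r
  leading term p*r**2: no divisor's leading term divides it; move p*r**2 to the remainder.
  leading term p*q: no divisor's leading term divides it; move p*q to the remainder.
  leading term p*r: no divisor's leading term divides it; move p*r to the remainder.
  leading term q*r: no divisor's leading term divides it; move q*r to the remainder.
  remainder p*r**2 + p*q + p*r + q*r ≠ 0; add k_3 = p*r**2 + p*q + p*r + q*r to the basis.

The other S-polynomials (S(h_1,k_3), S(h_2,k_3)) all reduce to 0 modulo the current basis, so we have a Gröbner basis.
Inter-reduce: drop elements whose leading term is divisible by another's, tail-reduce, and make monic.
Reduced Gröbner basis: {p*q**2 + p + r, q**3 + r**2 + r, p*r**2 + p*q + p*r + q*r}.

The bases are distinct; the ideals are different.

No, the ideals differ.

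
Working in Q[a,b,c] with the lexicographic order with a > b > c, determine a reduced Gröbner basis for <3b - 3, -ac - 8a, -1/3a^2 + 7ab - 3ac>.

G = {a^2 - 93a, ac + 8a, b - 1}

f_1 = 3b - 3, LT = b.
f_2 = -ac - 8a, LT = ac.
f_3 = -1/3a^2 + 7ab - 3ac, LT = a^2.

The S-polynomials (S(f_1,f_2), S(f_1,f_3), S(f_2,f_3)) all reduce to 0 modulo the current basis, so we have a Gröbner basis.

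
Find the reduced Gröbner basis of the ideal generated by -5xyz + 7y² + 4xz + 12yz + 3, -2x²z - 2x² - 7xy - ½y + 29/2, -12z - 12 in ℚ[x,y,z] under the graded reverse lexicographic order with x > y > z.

G = {x² - 183/56x - 29/8y + 345/56, xy + 1/14y - 29/14, y² - 4/7x - 173/98y + 187/98, z + 1}

f_1 = -5xyz + 7y² + 4xz + 12yz + 3, LT = xyz.
f_2 = -2x²z - 2x² - 7xy - ½y + 29/2, LT = x²z.
f_3 = -12z - 12, LT = z.

S(f_1,f_2): lcm = x²yz. S = -x²y - 49/10xy² - ⅘x²z - 12/5xyz - ¼y² - ⅗x + 29/4y.
  leading term x²y: no divisor's leading term divides it; move -x²y to the remainder.
  leading term xy²: no divisor's leading term divides it; move -49/10xy² to the remainder.
  leading term x²z: subtract (⅖)·f_2 from -⅘x²z - 12/5xyz - ¼y² - ⅗x + 29/4y → -12/5xyz + ⅘x² + 14/5xy - ¼y² - ⅗x + 149/20y - 29/5
  leading term xyz: subtract (12/25)·f_1 from -12/5xyz + ⅘x² + 14/5xy - ¼y² - ⅗x + 149/20y - 29/5 → ⅘x² + 14/5xy - 361/100y² - 48/25xz - 144/25yz - ⅗x + 149/20y - 181/25
  leading term x²: no divisor's leading term divides it; move ⅘x² to the remainder.
  leading term xy: no divisor's leading term divides it; move 14/5xy to the remainder.
  leading term y²: no divisor's leading term divides it; move -361/100y² to the remainder.
  leading term xz: subtract (4/25x)·f_3 from -48/25xz - 144/25yz - ⅗x + 149/20y - 181/25 → -144/25yz + 33/25x + 149/20y - 181/25
  leading term yz: subtract (12/25y)·f_3 from -144/25yz + 33/25x + 149/20y - 181/25 → 33/25x + 1321/100y - 181/25
  leading term x: no divisor's leading term divides it; move 33/25x to the remainder.
  leading term y: no divisor's leading term divides it; move 1321/100y to the remainder.
  leading term 1: no divisor's leading term divides it; move -181/25 to the remainder.
  remainder -x²y - 49/10xy² + ⅘x² + 14/5xy - 361/100y² + 33/25x + 1321/100y - 181/25 ≠ 0; add g_4 = -x²y - 49/10xy² + ⅘x² + 14/5xy - 361/100y² + 33/25x + 1321/100y - 181/25 to the basis.

S(f_1,f_3): lcm = xyz. S = -xy - 7/5y² - ⅘xz - 12/5yz - ⅗.
  leading term xy: no divisor's leading term divides it; move -xy to the remainder.
  leading term y²: no divisor's leading term divides it; move -7/5y² to the remainder.
  leading term xz: subtract (1/15x)·f_3 from -⅘xz - 12/5yz - ⅗ → -12/5yz + ⅘x - ⅗
  leading term yz: subtract (⅕y)·f_3 from -12/5yz + ⅘x - ⅗ → ⅘x + 12/5y - ⅗
  leading term x: no divisor's leading term divides it; move ⅘x to the remainder.
  leading term y: no divisor's leading term divides it; move 12/5y to the remainder.
  leading term 1: no divisor's leading term divides it; move -⅗ to the remainder.
  remainder -xy - 7/5y² + ⅘x + 12/5y - ⅗ ≠ 0; add g_5 = -xy - 7/5y² + ⅘x + 12/5y - ⅗ to the basis.

S(f_2,f_3): lcm = x²z. S = 7/2xy + ¼y - 29/4.
  leading term xy: subtract (-7/2)·g_5 from 7/2xy + ¼y - 29/4 → -49/10y² + 14/5x + 173/20y - 187/20
  leading term y²: no divisor's leading term divides it; move -49/10y² to the remainder.
  leading term x: no divisor's leading term divides it; move 14/5x to the remainder.
  leading term y: no divisor's leading term divides it; move 173/20y to the remainder.
  leading term 1: no divisor's leading term divides it; move -187/20 to the remainder.
  remainder -49/10y² + 14/5x + 173/20y - 187/20 ≠ 0; add g_6 = -49/10y² + 14/5x + 173/20y - 187/20 to the basis.

S(f_1,g_6): lcm = xy²z. S = -7/5y³ + 4/7x²z + 473/490xyz - 12/5y²z - 187/98xz - ⅗y.
  leading term y³: subtract (2/7y)·g_6 from -7/5y³ + 4/7x²z + 473/490xyz - 12/5y²z - 187/98xz - ⅗y → 4/7x²z + 473/490xyz - 12/5y²z - ⅘xy - 173/70y² - 187/98xz + 29/14y
  leading term x²z: subtract (-2/7)·f_2 from 4/7x²z + 473/490xyz - 12/5y²z - ⅘xy - 173/70y² - 187/98xz + 29/14y → 473/490xyz - 12/5y²z - 4/7x² - 14/5xy - 173/70y² - 187/98xz + 27/14y + 29/7
  leading term xyz: subtract (-473/2450)·f_1 from 473/490xyz - 12/5y²z - 4/7x² - 14/5xy - 173/70y² - 187/98xz + 27/14y + 29/7 → -12/5y²z - 4/7x² - 14/5xy - 28/25y² - 2783/2450xz + 2838/1225yz + 27/14y + 11569/2450
  leading term y²z: subtract (⅕y²)·f_3 from -12/5y²z - 4/7x² - 14/5xy - 28/25y² - 2783/2450xz + 2838/1225yz + 27/14y + 11569/2450 → -4/7x² - 14/5xy + 32/25y² - 2783/2450xz + 2838/1225yz + 27/14y + 11569/2450
  leading term x²: no divisor's leading term divides it; move -4/7x² to the remainder.
  leading term xy: subtract (14/5)·g_5 from -14/5xy + 32/25y² - 2783/2450xz + 2838/1225yz + 27/14y + 11569/2450 → 26/5y² - 2783/2450xz + 2838/1225yz - 56/25x - 1677/350y + 3137/490
  leading term y²: subtract (-52/49)·g_6 from 26/5y² - 2783/2450xz + 2838/1225yz - 56/25x - 1677/350y + 3137/490 → -2783/2450xz + 2838/1225yz + 128/175x + 10751/2450y - 345/98
  leading term xz: subtract (2783/29400x)·f_3 from -2783/2450xz + 2838/1225yz + 128/175x + 10751/2450y - 345/98 → 2838/1225yz + 183/98x + 10751/2450y - 345/98
  leading term yz: subtract (-473/2450y)·f_3 from 2838/1225yz + 183/98x + 10751/2450y - 345/98 → 183/98x + 29/14y - 345/98
  leading term x: no divisor's leading term divides it; move 183/98x to the remainder.
  leading term y: no divisor's leading term divides it; move 29/14y to the remainder.
  leading term 1: no divisor's leading term divides it; move -345/98 to the remainder.
  remainder -4/7x² + 183/98x + 29/14y - 345/98 ≠ 0; add g_7 = -4/7x² + 183/98x + 29/14y - 345/98 to the basis.

The other S-polynomials (S(f_1,g_4), S(f_2,g_4), S(f_3,g_4), S(f_1,g_5), S(f_2,g_5), S(f_3,g_5), S(g_4,g_5), S(f_2,g_6), S(f_3,g_6), S(g_4,g_6), S(g_5,g_6), S(f_1,g_7), S(f_2,g_7), S(f_3,g_7), S(g_4,g_7), S(g_5,g_7), S(g_6,g_7)) all reduce to 0 modulo the current basis, so we have a Gröbner basis.
Inter-reduce: drop elements whose leading term is divisible by another's, tail-reduce, and make monic.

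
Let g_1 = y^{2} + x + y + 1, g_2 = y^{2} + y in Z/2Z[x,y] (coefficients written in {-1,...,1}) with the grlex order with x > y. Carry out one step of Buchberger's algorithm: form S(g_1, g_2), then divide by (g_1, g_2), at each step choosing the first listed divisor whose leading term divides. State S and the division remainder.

S(g_1, g_2) = x + 1; remainder on division = x + 1.

lcm(LM(g_1), LM(g_2)) = y^{2}.
S = (lcm/LT(g_1))·g_1 − (lcm/LT(g_2))·g_2 = x + 1.
Reduce S modulo (g_1, g_2) in that order:
  leading term x: no divisor's leading term divides it; move x to the remainder.
  leading term 1: no divisor's leading term divides it; move 1 to the remainder.
The remainder x + 1 is nonzero, so it would be added as the next basis element.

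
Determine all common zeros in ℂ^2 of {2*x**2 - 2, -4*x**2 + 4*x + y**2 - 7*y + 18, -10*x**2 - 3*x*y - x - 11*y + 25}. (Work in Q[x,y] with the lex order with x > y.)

{(-1, 2)}

Compute a lex Gröbner basis by Buchberger's algorithm.
f_1 = 2*x**2 - 2, LT = x**2.
f_2 = -4*x**2 + 4*x + y**2 - 7*y + 18, LT = x**2.
f_3 = -10*x**2 - 3*x*y - x - 11*y + 25, LT = x**2.

S(f_1,f_2): lcm = x**2. S = x + 1/4*y**2 - 7/4*y + 7/2.
  reduce S modulo (f_1, f_2, f_3):
  remainder x + 1/4*y**2 - 7/4*y + 7/2 ≠ 0; add h_4 = x + 1/4*y**2 - 7/4*y + 7/2 to the basis.

S(f_1,f_3): lcm = x**2. S = -3/10*x*y - 1/10*x - 11/10*y + 3/2.
  reduce S modulo (f_1, f_2, f_3, h_4):
  remainder 3/40*y**3 - 1/2*y**2 - 9/40*y + 37/20 ≠ 0; add h_5 = 3/40*y**3 - 1/2*y**2 - 9/40*y + 37/20 to the basis.

S(f_1,h_4): lcm = x**2. S = -1/4*x*y**2 + 7/4*x*y - 7/2*x - 1.
  reduce S modulo (f_1, f_2, f_3, h_4, h_5):
  remainder 35/18*y**2 - 91/6*y + 203/9 ≠ 0; add h_6 = 35/18*y**2 - 91/6*y + 203/9 to the basis.

S(h_5,h_6): lcm = y**3. S = 17/15*y**2 - 73/5*y + 74/3.
  reduce S modulo (f_1, f_2, f_3, h_4, h_5, h_6):
  remainder -144/25*y + 288/25 ≠ 0; add h_7 = -144/25*y + 288/25 to the basis.

The other S-polynomials (S(f_2,f_3), S(f_2,h_4), S(f_3,h_4), S(f_1,h_5), S(f_2,h_5), S(f_3,h_5), S(h_4,h_5), S(f_1,h_6), S(f_2,h_6), S(f_3,h_6), S(h_4,h_6), S(f_1,h_7), S(f_2,h_7), S(f_3,h_7), S(h_4,h_7), S(h_5,h_7), S(h_6,h_7)) all reduce to 0 modulo the current basis, so we have a Gröbner basis.
Inter-reduce: drop elements whose leading term is divisible by another's, tail-reduce, and make monic.
Reduced Gröbner basis: {x + 1, y - 2}.

Elimination: the polynomial y - 2 lies in the elimination ideal for y, so y ∈ {2}. For each such y, the remaining basis elements (now univariate) give the rest of the solution.
  y = 2: the earlier basis element becomes x + 1 = 0, giving x = -1 — point (-1, 2).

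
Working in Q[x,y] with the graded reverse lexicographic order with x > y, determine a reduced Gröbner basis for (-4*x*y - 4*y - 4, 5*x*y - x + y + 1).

G = {y**2 + 3/4*y - 1/4, x + 4*y + 4}

f_1 = -4*x*y - 4*y - 4, LT = x*y.
f_2 = 5*x*y - x + y + 1, LT = x*y.

S(f_1,f_2): lcm = x*y. S = 1/5*x + 4/5*y + 4/5.
  reduce S modulo (f_1, f_2):
  remainder 1/5*x + 4/5*y + 4/5 ≠ 0; add g_3 = 1/5*x + 4/5*y + 4/5 to the basis.

S(f_1,g_3): lcm = x*y. S = -4*y**2 - 3*y + 1.
  reduce S modulo (f_1, f_2, g_3):
  remainder -4*y**2 - 3*y + 1 ≠ 0; add g_4 = -4*y**2 - 3*y + 1 to the basis.

The other S-polynomials (S(f_2,g_3), S(f_1,g_4), S(f_2,g_4), S(g_3,g_4)) all reduce to 0 modulo the current basis, so we have a Gröbner basis.
Inter-reduce: drop elements whose leading term is divisible by another's, tail-reduce, and make monic.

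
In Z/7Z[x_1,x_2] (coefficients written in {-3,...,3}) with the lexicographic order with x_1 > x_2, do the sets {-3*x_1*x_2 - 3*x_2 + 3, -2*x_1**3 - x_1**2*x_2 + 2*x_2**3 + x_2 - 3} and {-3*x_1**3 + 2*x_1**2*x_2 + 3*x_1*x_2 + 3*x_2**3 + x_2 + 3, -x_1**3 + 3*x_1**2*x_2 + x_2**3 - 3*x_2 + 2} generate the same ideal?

Yes, the ideals are equal.

Since reduced Gröbner bases are canonical representatives of ideals under a given ordering, it suffices to compute and compare them.
Buchberger on the first generating set:
f_1 = -3*x_1*x_2 - 3*x_2 + 3, LT = x_1*x_2.
f_2 = -2*x_1**3 - x_1**2*x_2 + 2*x_2**3 + x_2 - 3, LT = x_1**3.

S(f_1,f_2): lcm = x_1**3*x_2. S = 3*x_1**2*x_2**2 + x_1**2*x_2 - x_1**2 + x_2**4 - 3*x_2**2 + 2*x_2.
  leading term x_1**2*x_2**2: subtract (-x_1*x_2)·f_1 from 3*x_1**2*x_2**2 + x_1**2*x_2 - x_1**2 + x_2**4 - 3*x_2**2 + 2*x_2 → x_1**2*x_2 - x_1**2 - 3*x_1*x_2**2 + 3*x_1*x_2 + x_2**4 - 3*x_2**2 + 2*x_2
  leading term x_1**2*x_2: subtract (2*x_1)·f_1 from x_1**2*x_2 - x_1**2 - 3*x_1*x_2**2 + 3*x_1*x_2 + x_2**4 - 3*x_2**2 + 2*x_2 → -x_1**2 - 3*x_1*x_2**2 + 2*x_1*x_2 + x_1 + x_2**4 - 3*x_2**2 + 2*x_2
  leading term x_1**2: no divisor's leading term divides it; move -x_1**2 to the remainder.
  leading term x_1*x_2**2: subtract (x_2)·f_1 from -3*x_1*x_2**2 + 2*x_1*x_2 + x_1 + x_2**4 - 3*x_2**2 + 2*x_2 → 2*x_1*x_2 + x_1 + x_2**4 - x_2
  leading term x_1*x_2: subtract (-3)·f_1 from 2*x_1*x_2 + x_1 + x_2**4 - x_2 → x_1 + x_2**4 - 3*x_2 + 2
  leading term x_1: no divisor's leading term divides it; move x_1 to the remainder.
  leading term x_2**4: no divisor's leading term divides it; move x_2**4 to the remainder.
  leading term x_2: no divisor's leading term divides it; move -3*x_2 to the remainder.
  leading term 1: no divisor's leading term divides it; move 2 to the remainder.
  remainder -x_1**2 + x_1 + x_2**4 - 3*x_2 + 2 ≠ 0; add g_3 = -x_1**2 + x_1 + x_2**4 - 3*x_2 + 2 to the basis.

S(f_1,g_3): lcm = x_1**2*x_2. S = 2*x_1*x_2 - x_1 + x_2**5 - 3*x_2**2 + 2*x_2.
  leading term x_1*x_2: subtract (-3)·f_1 from 2*x_1*x_2 - x_1 + x_2**5 - 3*x_2**2 + 2*x_2 → -x_1 + x_2**5 - 3*x_2**2 + 2
  leading term x_1: no divisor's leading term divides it; move -x_1 to the remainder.
  leading term x_2**5: no divisor's leading term divides it; move x_2**5 to the remainder.
  leading term x_2**2: no divisor's leading term divides it; move -3*x_2**2 to the remainder.
  leading term 1: no divisor's leading term divides it; move 2 to the remainder.
  remainder -x_1 + x_2**5 - 3*x_2**2 + 2 ≠ 0; add g_4 = -x_1 + x_2**5 - 3*x_2**2 + 2 to the basis.

S(f_1,g_4): lcm = x_1*x_2. S = x_2**6 - 3*x_2**3 + 3*x_2 - 1.
  leading term x_2**6: no divisor's leading term divides it; move x_2**6 to the remainder.
  leading term x_2**3: no divisor's leading term divides it; move -3*x_2**3 to the remainder.
  leading term x_2: no divisor's leading term divides it; move 3*x_2 to the remainder.
  leading term 1: no divisor's leading term divides it; move -1 to the remainder.
  remainder x_2**6 - 3*x_2**3 + 3*x_2 - 1 ≠ 0; add g_5 = x_2**6 - 3*x_2**3 + 3*x_2 - 1 to the basis.

The other S-polynomials (S(f_2,g_3), S(f_2,g_4), S(g_3,g_4), S(f_1,g_5), S(f_2,g_5), S(g_3,g_5), S(g_4,g_5)) all reduce to 0 modulo the current basis, so we have a Gröbner basis.
Inter-reduce: drop elements whose leading term is divisible by another's, tail-reduce, and make monic.
Reduced Gröbner basis: {x_1 - x_2**5 + 3*x_2**2 - 2, x_2**6 - 3*x_2**3 + 3*x_2 - 1}.

Buchberger on the second generating set:
h_1 = -3*x_1**3 + 2*x_1**2*x_2 + 3*x_1*x_2 + 3*x_2**3 + x_2 + 3, LT = x_1**3.
h_2 = -x_1**3 + 3*x_1**2*x_2 + x_2**3 - 3*x_2 + 2, LT = x_1**3.

S(h_1,h_2): lcm = x_1**3. S = -x_1*x_2 - x_2 + 1.
  leading term x_1*x_2: no divisor's leading term divides it; move -x_1*x_2 to the remainder.
  leading term x_2: no divisor's leading term divides it; move -x_2 to the remainder.
  leading term 1: no divisor's leading term divides it; move 1 to the remainder.
  remainder -x_1*x_2 - x_2 + 1 ≠ 0; add k_3 = -x_1*x_2 - x_2 + 1 to the basis.

S(h_1,k_3): lcm = x_1**3*x_2. S = -3*x_1**2*x_2**2 - x_1**2*x_2 + x_1**2 - x_1*x_2**2 - x_2**4 + 2*x_2**2 - x_2.
  leading term x_1**2*x_2**2: subtract (3*x_1*x_2)·k_3 from -3*x_1**2*x_2**2 - x_1**2*x_2 + x_1**2 - x_1*x_2**2 - x_2**4 + 2*x_2**2 - x_2 → -x_1**2*x_2 + x_1**2 + 2*x_1*x_2**2 - 3*x_1*x_2 - x_2**4 + 2*x_2**2 - x_2
  leading term x_1**2*x_2: subtract (x_1)·k_3 from -x_1**2*x_2 + x_1**2 + 2*x_1*x_2**2 - 3*x_1*x_2 - x_2**4 + 2*x_2**2 - x_2 → x_1**2 + 2*x_1*x_2**2 - 2*x_1*x_2 - x_1 - x_2**4 + 2*x_2**2 - x_2
  leading term x_1**2: no divisor's leading term divides it; move x_1**2 to the remainder.
  leading term x_1*x_2**2: subtract (-2*x_2)·k_3 from 2*x_1*x_2**2 - 2*x_1*x_2 - x_1 - x_2**4 + 2*x_2**2 - x_2 → -2*x_1*x_2 - x_1 - x_2**4 + x_2
  leading term x_1*x_2: subtract (2)·k_3 from -2*x_1*x_2 - x_1 - x_2**4 + x_2 → -x_1 - x_2**4 + 3*x_2 - 2
  leading term x_1: no divisor's leading term divides it; move -x_1 to the remainder.
  leading term x_2**4: no divisor's leading term divides it; move -x_2**4 to the remainder.
  leading term x_2: no divisor's leading term divides it; move 3*x_2 to the remainder.
  leading term 1: no divisor's leading term divides it; move -2 to the remainder.
  remainder x_1**2 - x_1 - x_2**4 + 3*x_2 - 2 ≠ 0; add k_4 = x_1**2 - x_1 - x_2**4 + 3*x_2 - 2 to the basis.

S(k_3,k_4): lcm = x_1**2*x_2. S = 2*x_1*x_2 - x_1 + x_2**5 - 3*x_2**2 + 2*x_2.
  leading term x_1*x_2: subtract (-2)·k_3 from 2*x_1*x_2 - x_1 + x_2**5 - 3*x_2**2 + 2*x_2 → -x_1 + x_2**5 - 3*x_2**2 + 2
  leading term x_1: no divisor's leading term divides it; move -x_1 to the remainder.
  leading term x_2**5: no divisor's leading term divides it; move x_2**5 to the remainder.
  leading term x_2**2: no divisor's leading term divides it; move -3*x_2**2 to the remainder.
  leading term 1: no divisor's leading term divides it; move 2 to the remainder.
  remainder -x_1 + x_2**5 - 3*x_2**2 + 2 ≠ 0; add k_5 = -x_1 + x_2**5 - 3*x_2**2 + 2 to the basis.

S(k_3,k_5): lcm = x_1*x_2. S = x_2**6 - 3*x_2**3 + 3*x_2 - 1.
  leading term x_2**6: no divisor's leading term divides it; move x_2**6 to the remainder.
  leading term x_2**3: no divisor's leading term divides it; move -3*x_2**3 to the remainder.
  leading term x_2: no divisor's leading term divides it; move 3*x_2 to the remainder.
  leading term 1: no divisor's leading term divides it; move -1 to the remainder.
  remainder x_2**6 - 3*x_2**3 + 3*x_2 - 1 ≠ 0; add k_6 = x_2**6 - 3*x_2**3 + 3*x_2 - 1 to the basis.

The other S-polynomials (S(h_2,k_3), S(h_1,k_4), S(h_2,k_4), S(h_1,k_5), S(h_2,k_5), S(k_4,k_5), S(h_1,k_6), S(h_2,k_6), S(k_3,k_6), S(k_4,k_6), S(k_5,k_6)) all reduce to 0 modulo the current basis, so we have a Gröbner basis.
Inter-reduce: drop elements whose leading term is divisible by another's, tail-reduce, and make monic.
Reduced Gröbner basis: {x_1 - x_2**5 + 3*x_2**2 - 2, x_2**6 - 3*x_2**3 + 3*x_2 - 1}.

The two bases agree; hence the ideals are identical.
The same test decides containment: I ⊆ J iff every generator of I reduces to 0 modulo a Gröbner basis of J.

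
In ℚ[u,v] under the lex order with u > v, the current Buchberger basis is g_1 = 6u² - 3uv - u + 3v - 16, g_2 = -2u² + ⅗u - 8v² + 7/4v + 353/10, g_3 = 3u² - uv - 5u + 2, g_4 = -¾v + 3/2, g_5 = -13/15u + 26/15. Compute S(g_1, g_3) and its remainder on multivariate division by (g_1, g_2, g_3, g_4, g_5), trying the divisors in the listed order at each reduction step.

lcm(LM(g_1), LM(g_3)) = u².
S = (lcm/LT(g_1))·g_1 − (lcm/LT(g_3))·g_3 = -⅙uv + 3/2u + ½v - 10/3.
Reduce S modulo (g_1, g_2, g_3, g_4, g_5) in that order:
  leading term uv: subtract (2/9u)·g_4 from -⅙uv + 3/2u + ½v - 10/3 → 7/6u + ½v - 10/3
  leading term u: subtract (-35/26)·g_5 from 7/6u + ½v - 10/3 → ½v - 1
  leading term v: subtract (-⅔)·g_4 from ½v - 1 → 0
The remainder is 0, so this S-polynomial contributes no new basis element.

S(g_1, g_3) = -⅙uv + 3/2u + ½v - 10/3; remainder on division = 0.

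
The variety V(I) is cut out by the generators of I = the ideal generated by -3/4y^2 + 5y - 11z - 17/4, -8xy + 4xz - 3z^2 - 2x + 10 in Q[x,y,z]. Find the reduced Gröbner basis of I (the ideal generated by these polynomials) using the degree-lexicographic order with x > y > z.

G = {xz^2 - 3/2yz^2 - 3/4z^3 + 133/3xz + 83/8z^2 + 355/12x + 5y + 5/2z - 415/12, xy - 1/2xz + 3/8z^2 + 1/4x - 5/4, y^2 - 20/3y + 44/3z + 17/3}

f_1 = -3/4y^2 + 5y - 11z - 17/4, LT = y^2.
f_2 = -8xy + 4xz - 3z^2 - 2x + 10, LT = xy.

S(f_1,f_2): lcm = xy^2. S = 1/2xyz - 3/8yz^2 - 83/12xy + 44/3xz + 17/3x + 5/4y.
  leading term xyz: subtract (-1/16z)·f_2 from 1/2xyz - 3/8yz^2 - 83/12xy + 44/3xz + 17/3x + 5/4y → 1/4xz^2 - 3/8yz^2 - 3/16z^3 - 83/12xy + 349/24xz + 17/3x + 5/4y + 5/8z
  leading term xz^2: no divisor's leading term divides it; move 1/4xz^2 to the remainder.
  leading term yz^2: no divisor's leading term divides it; move -3/8yz^2 to the remainder.
  leading term z^3: no divisor's leading term divides it; move -3/16z^3 to the remainder.
  leading term xy: subtract (83/96)·f_2 from -83/12xy + 349/24xz + 17/3x + 5/4y + 5/8z → 133/12xz + 83/32z^2 + 355/48x + 5/4y + 5/8z - 415/48
  leading term xz: no divisor's leading term divides it; move 133/12xz to the remainder.
  leading term z^2: no divisor's leading term divides it; move 83/32z^2 to the remainder.
  leading term x: no divisor's leading term divides it; move 355/48x to the remainder.
  leading term y: no divisor's leading term divides it; move 5/4y to the remainder.
  leading term z: no divisor's leading term divides it; move 5/8z to the remainder.
  leading term 1: no divisor's leading term divides it; move -415/48 to the remainder.
  remainder 1/4xz^2 - 3/8yz^2 - 3/16z^3 + 133/12xz + 83/32z^2 + 355/48x + 5/4y + 5/8z - 415/48 ≠ 0; add g_3 = 1/4xz^2 - 3/8yz^2 - 3/16z^3 + 133/12xz + 83/32z^2 + 355/48x + 5/4y + 5/8z - 415/48 to the basis.

The other S-polynomials (S(f_1,g_3), S(f_2,g_3)) all reduce to 0 modulo the current basis, so we have a Gröbner basis.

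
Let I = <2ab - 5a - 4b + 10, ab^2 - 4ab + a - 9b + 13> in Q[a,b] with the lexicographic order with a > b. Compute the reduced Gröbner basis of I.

The reduced Gröbner basis is the canonical form of the ideal for this ordering.

f_1 = 2ab - 5a - 4b + 10, LT = ab.
f_2 = ab^2 - 4ab + a - 9b + 13, LT = ab^2.

S(f_1,f_2): lcm = ab^2. S = 3/2ab - a - 2b^2 + 14b - 13.
  leading term ab: subtract (3/4)·f_1 from 3/2ab - a - 2b^2 + 14b - 13 → 11/4a - 2b^2 + 17b - 41/2
  leading term a: no divisor's leading term divides it; move 11/4a to the remainder.
  leading term b^2: no divisor's leading term divides it; move -2b^2 to the remainder.
  leading term b: no divisor's leading term divides it; move 17b to the remainder.
  leading term 1: no divisor's leading term divides it; move -41/2 to the remainder.
  remainder 11/4a - 2b^2 + 17b - 41/2 ≠ 0; add g_3 = 11/4a - 2b^2 + 17b - 41/2 to the basis.

S(f_1,g_3): lcm = ab. S = -5/2a + 8/11b^3 - 68/11b^2 + 60/11b + 5.
  leading term a: subtract (-10/11)·g_3 from -5/2a + 8/11b^3 - 68/11b^2 + 60/11b + 5 → 8/11b^3 - 8b^2 + 230/11b - 150/11
  leading term b^3: no divisor's leading term divides it; move 8/11b^3 to the remainder.
  leading term b^2: no divisor's leading term divides it; move -8b^2 to the remainder.
  leading term b: no divisor's leading term divides it; move 230/11b to the remainder.
  leading term 1: no divisor's leading term divides it; move -150/11 to the remainder.
  remainder 8/11b^3 - 8b^2 + 230/11b - 150/11 ≠ 0; add g_4 = 8/11b^3 - 8b^2 + 230/11b - 150/11 to the basis.

The other S-polynomials (S(f_2,g_3), S(f_1,g_4), S(f_2,g_4), S(g_3,g_4)) all reduce to 0 modulo the current basis, so we have a Gröbner basis.
Inter-reduce: drop elements whose leading term is divisible by another's, tail-reduce, and make monic.

G = {a - 8/11b^2 + 68/11b - 82/11, b^3 - 11b^2 + 115/4b - 75/4}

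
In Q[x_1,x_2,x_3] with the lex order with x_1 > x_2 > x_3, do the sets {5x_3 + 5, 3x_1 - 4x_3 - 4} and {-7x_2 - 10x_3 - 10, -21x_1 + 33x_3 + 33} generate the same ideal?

No, the ideals differ.

Two ideals are equal iff their reduced Gröbner bases coincide (the reduced basis is unique for a fixed ordering).
Buchberger on the first generating set:
f_1 = 5x_3 + 5, LT = x_3.
f_2 = 3x_1 - 4x_3 - 4, LT = x_1.

The S-polynomials (S(f_1,f_2)) all reduce to 0 modulo the current basis, so we have a Gröbner basis.
Inter-reduce: drop elements whose leading term is divisible by another's, tail-reduce, and make monic.
Reduced Gröbner basis: {x_1, x_3 + 1}.

Buchberger on the second generating set:
h_1 = -7x_2 - 10x_3 - 10, LT = x_2.
h_2 = -21x_1 + 33x_3 + 33, LT = x_1.

The S-polynomials (S(h_1,h_2)) all reduce to 0 modulo the current basis, so we have a Gröbner basis.
Inter-reduce: drop elements whose leading term is divisible by another's, tail-reduce, and make monic.
Reduced Gröbner basis: {x_1 - 11/7x_3 - 11/7, x_2 + 10/7x_3 + 10/7}.

The bases are distinct; the ideals are different.
The choice of monomial ordering does not affect the verdict — as long as both bases are computed under the same ordering, their equality decides ideal equality.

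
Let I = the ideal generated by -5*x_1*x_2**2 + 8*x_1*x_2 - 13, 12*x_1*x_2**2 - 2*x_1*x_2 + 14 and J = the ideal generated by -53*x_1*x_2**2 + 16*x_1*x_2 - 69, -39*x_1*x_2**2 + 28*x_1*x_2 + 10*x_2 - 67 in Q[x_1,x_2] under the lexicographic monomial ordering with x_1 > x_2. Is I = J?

No, the ideals differ.

For a fixed monomial order, each ideal has a unique reduced Gröbner basis; comparing bases decides equality.
Buchberger on the first generating set:
f_1 = -5*x_1*x_2**2 + 8*x_1*x_2 - 13, LT = x_1*x_2**2.
f_2 = 12*x_1*x_2**2 - 2*x_1*x_2 + 14, LT = x_1*x_2**2.

S(f_1,f_2): lcm = x_1*x_2**2. S = -43/30*x_1*x_2 + 43/30.
  reduce S modulo (f_1, f_2):
  remainder -43/30*x_1*x_2 + 43/30 ≠ 0; add g_3 = -43/30*x_1*x_2 + 43/30 to the basis.

S(f_1,g_3): lcm = x_1*x_2**2. S = -8/5*x_1*x_2 + x_2 + 13/5.
  reduce S modulo (f_1, f_2, g_3):
  remainder x_2 + 1 ≠ 0; add g_4 = x_2 + 1 to the basis.

S(g_3,g_4): lcm = x_1*x_2. S = -x_1 - 1.
  reduce S modulo (f_1, f_2, g_3, g_4):
  remainder -x_1 - 1 ≠ 0; add g_5 = -x_1 - 1 to the basis.

The other S-polynomials (S(f_2,g_3), S(f_1,g_4), S(f_2,g_4), S(f_1,g_5), S(f_2,g_5), S(g_3,g_5), S(g_4,g_5)) all reduce to 0 modulo the current basis, so we have a Gröbner basis.
Inter-reduce: drop elements whose leading term is divisible by another's, tail-reduce, and make monic.
Reduced Gröbner basis: {x_1 + 1, x_2 + 1}.

Buchberger on the second generating set:
h_1 = -53*x_1*x_2**2 + 16*x_1*x_2 - 69, LT = x_1*x_2**2.
h_2 = -39*x_1*x_2**2 + 28*x_1*x_2 + 10*x_2 - 67, LT = x_1*x_2**2.

S(h_1,h_2): lcm = x_1*x_2**2. S = 860/2067*x_1*x_2 + 10/39*x_2 - 860/2067.
  reduce S modulo (h_1, h_2):
  remainder 860/2067*x_1*x_2 + 10/39*x_2 - 860/2067 ≠ 0; add k_3 = 860/2067*x_1*x_2 + 10/39*x_2 - 860/2067 to the basis.

S(h_1,k_3): lcm = x_1*x_2**2. S = -16/53*x_1*x_2 - 53/86*x_2**2 + x_2 + 69/53.
  reduce S modulo (h_1, h_2, k_3):
  remainder -53/86*x_2**2 + 51/43*x_2 + 1 ≠ 0; add k_4 = -53/86*x_2**2 + 51/43*x_2 + 1 to the basis.

S(h_1,k_4): lcm = x_1*x_2**2. S = 86/53*x_1*x_2 + 86/53*x_1 + 69/53.
  reduce S modulo (h_1, h_2, k_3, k_4):
  remainder 86/53*x_1 - x_2 + 155/53 ≠ 0; add k_5 = 86/53*x_1 - x_2 + 155/53 to the basis.

The other S-polynomials (S(h_2,k_3), S(h_2,k_4), S(k_3,k_4), S(h_1,k_5), S(h_2,k_5), S(k_3,k_5), S(k_4,k_5)) all reduce to 0 modulo the current basis, so we have a Gröbner basis.
Inter-reduce: drop elements whose leading term is divisible by another's, tail-reduce, and make monic.
Reduced Gröbner basis: {x_1 - 53/86*x_2 + 155/86, x_2**2 - 102/53*x_2 - 86/53}.

Since the reduced bases disagree, the two ideals are not the same.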